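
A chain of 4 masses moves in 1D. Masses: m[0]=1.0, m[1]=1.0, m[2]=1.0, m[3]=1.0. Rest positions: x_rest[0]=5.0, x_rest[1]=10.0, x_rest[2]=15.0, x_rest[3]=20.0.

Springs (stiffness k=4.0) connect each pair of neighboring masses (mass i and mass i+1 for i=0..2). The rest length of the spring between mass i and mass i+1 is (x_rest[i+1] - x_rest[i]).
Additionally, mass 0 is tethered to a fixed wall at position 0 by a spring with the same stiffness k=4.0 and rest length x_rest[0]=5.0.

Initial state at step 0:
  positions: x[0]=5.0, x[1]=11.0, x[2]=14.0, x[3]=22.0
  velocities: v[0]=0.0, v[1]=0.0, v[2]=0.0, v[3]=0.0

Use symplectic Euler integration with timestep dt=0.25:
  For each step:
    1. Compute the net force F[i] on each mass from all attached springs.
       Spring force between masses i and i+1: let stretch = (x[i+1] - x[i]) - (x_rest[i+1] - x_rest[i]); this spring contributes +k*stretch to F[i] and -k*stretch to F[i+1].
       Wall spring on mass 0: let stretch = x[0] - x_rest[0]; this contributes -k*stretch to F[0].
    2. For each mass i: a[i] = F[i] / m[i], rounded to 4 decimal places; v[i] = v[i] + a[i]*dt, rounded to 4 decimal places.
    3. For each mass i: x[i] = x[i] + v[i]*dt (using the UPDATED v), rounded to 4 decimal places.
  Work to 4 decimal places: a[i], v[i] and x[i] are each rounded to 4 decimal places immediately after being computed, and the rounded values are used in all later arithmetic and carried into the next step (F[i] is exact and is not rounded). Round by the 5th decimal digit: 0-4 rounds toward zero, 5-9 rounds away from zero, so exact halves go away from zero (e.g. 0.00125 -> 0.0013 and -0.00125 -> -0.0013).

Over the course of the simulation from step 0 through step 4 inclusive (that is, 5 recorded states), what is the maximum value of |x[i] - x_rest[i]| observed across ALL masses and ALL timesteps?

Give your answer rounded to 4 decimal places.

Step 0: x=[5.0000 11.0000 14.0000 22.0000] v=[0.0000 0.0000 0.0000 0.0000]
Step 1: x=[5.2500 10.2500 15.2500 21.2500] v=[1.0000 -3.0000 5.0000 -3.0000]
Step 2: x=[5.4375 9.5000 16.7500 20.2500] v=[0.7500 -3.0000 6.0000 -4.0000]
Step 3: x=[5.2813 9.5469 17.3125 19.6250] v=[-0.6250 0.1875 2.2500 -2.5000]
Step 4: x=[4.8711 10.4688 16.5117 19.6719] v=[-1.6407 3.6875 -3.2031 0.1875]
Max displacement = 2.3125

Answer: 2.3125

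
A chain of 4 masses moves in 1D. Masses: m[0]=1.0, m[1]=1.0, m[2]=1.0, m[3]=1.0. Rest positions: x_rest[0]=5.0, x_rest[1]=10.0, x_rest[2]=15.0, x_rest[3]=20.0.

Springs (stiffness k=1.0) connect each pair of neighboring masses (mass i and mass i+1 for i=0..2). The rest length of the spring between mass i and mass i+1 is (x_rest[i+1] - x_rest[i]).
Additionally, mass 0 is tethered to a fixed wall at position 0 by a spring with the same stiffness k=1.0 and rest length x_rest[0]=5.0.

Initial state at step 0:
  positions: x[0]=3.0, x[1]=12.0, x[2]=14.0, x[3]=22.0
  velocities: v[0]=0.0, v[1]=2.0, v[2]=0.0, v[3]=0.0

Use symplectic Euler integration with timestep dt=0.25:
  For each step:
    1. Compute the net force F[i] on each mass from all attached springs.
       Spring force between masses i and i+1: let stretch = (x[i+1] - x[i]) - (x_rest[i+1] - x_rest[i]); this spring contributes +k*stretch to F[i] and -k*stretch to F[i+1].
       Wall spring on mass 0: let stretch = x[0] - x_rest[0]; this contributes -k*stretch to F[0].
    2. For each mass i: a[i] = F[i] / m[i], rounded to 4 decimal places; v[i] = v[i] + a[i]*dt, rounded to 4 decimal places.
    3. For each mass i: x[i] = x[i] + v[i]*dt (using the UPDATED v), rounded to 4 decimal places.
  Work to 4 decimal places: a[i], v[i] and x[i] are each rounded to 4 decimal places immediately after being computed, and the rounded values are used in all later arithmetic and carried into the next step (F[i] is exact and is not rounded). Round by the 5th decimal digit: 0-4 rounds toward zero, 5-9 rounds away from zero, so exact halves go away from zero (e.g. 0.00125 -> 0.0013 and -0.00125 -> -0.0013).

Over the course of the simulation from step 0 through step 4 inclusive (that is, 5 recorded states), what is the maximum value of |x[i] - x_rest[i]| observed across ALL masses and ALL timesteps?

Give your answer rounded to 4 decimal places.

Step 0: x=[3.0000 12.0000 14.0000 22.0000] v=[0.0000 2.0000 0.0000 0.0000]
Step 1: x=[3.3750 12.0625 14.3750 21.8125] v=[1.5000 0.2500 1.5000 -0.7500]
Step 2: x=[4.0820 11.7266 15.0703 21.4727] v=[2.8281 -1.3438 2.7813 -1.3594]
Step 3: x=[5.0117 11.1219 15.9568 21.0452] v=[3.7188 -2.4190 3.5460 -1.7100]
Step 4: x=[6.0101 10.4375 16.8592 20.6122] v=[3.9934 -2.7378 3.6094 -1.7321]
Max displacement = 2.0625

Answer: 2.0625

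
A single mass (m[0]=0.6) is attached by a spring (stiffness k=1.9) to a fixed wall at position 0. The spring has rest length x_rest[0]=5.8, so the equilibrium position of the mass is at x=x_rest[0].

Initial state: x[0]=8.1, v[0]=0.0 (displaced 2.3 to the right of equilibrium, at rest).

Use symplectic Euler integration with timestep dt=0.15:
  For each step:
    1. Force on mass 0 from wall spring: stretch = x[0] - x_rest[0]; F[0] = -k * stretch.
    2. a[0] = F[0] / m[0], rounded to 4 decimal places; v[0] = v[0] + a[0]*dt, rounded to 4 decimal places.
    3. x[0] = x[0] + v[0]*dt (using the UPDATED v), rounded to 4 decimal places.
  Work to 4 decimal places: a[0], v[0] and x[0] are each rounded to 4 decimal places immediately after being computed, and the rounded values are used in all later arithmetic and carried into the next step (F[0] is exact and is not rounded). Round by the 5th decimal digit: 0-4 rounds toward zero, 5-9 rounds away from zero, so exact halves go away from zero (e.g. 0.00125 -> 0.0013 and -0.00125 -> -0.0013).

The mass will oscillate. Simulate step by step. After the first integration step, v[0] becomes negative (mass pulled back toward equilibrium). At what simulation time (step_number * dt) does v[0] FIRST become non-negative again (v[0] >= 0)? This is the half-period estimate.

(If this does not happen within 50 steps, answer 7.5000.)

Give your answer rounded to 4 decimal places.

Step 0: x=[8.1000] v=[0.0000]
Step 1: x=[7.9361] v=[-1.0925]
Step 2: x=[7.6200] v=[-2.1071]
Step 3: x=[7.1743] v=[-2.9716]
Step 4: x=[6.6306] v=[-3.6244]
Step 5: x=[6.0278] v=[-4.0189]
Step 6: x=[5.4087] v=[-4.1271]
Step 7: x=[4.8175] v=[-3.9412]
Step 8: x=[4.2963] v=[-3.4745]
Step 9: x=[3.8823] v=[-2.7602]
Step 10: x=[3.6049] v=[-1.8493]
Step 11: x=[3.4839] v=[-0.8066]
Step 12: x=[3.5279] v=[0.2935]
First v>=0 after going negative at step 12, time=1.8000

Answer: 1.8000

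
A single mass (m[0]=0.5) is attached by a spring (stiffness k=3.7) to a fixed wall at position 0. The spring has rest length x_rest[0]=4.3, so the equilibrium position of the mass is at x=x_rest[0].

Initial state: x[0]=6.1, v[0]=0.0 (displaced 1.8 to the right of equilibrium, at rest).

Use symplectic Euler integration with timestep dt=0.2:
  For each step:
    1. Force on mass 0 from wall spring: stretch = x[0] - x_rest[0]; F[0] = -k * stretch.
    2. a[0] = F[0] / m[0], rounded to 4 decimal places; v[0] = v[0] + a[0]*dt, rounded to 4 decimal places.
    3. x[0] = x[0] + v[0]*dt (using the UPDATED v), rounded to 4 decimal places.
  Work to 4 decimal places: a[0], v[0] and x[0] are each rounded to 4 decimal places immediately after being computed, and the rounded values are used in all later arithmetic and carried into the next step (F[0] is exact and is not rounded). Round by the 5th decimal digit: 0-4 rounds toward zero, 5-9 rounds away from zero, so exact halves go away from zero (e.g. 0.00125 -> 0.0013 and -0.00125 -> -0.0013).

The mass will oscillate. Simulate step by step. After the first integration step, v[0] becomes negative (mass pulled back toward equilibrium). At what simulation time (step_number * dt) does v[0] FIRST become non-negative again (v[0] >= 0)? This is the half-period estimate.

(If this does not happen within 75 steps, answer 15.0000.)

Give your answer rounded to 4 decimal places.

Answer: 1.2000

Derivation:
Step 0: x=[6.1000] v=[0.0000]
Step 1: x=[5.5672] v=[-2.6640]
Step 2: x=[4.6593] v=[-4.5395]
Step 3: x=[3.6450] v=[-5.0713]
Step 4: x=[2.8246] v=[-4.1019]
Step 5: x=[2.4409] v=[-1.9183]
Step 6: x=[2.6075] v=[0.8332]
First v>=0 after going negative at step 6, time=1.2000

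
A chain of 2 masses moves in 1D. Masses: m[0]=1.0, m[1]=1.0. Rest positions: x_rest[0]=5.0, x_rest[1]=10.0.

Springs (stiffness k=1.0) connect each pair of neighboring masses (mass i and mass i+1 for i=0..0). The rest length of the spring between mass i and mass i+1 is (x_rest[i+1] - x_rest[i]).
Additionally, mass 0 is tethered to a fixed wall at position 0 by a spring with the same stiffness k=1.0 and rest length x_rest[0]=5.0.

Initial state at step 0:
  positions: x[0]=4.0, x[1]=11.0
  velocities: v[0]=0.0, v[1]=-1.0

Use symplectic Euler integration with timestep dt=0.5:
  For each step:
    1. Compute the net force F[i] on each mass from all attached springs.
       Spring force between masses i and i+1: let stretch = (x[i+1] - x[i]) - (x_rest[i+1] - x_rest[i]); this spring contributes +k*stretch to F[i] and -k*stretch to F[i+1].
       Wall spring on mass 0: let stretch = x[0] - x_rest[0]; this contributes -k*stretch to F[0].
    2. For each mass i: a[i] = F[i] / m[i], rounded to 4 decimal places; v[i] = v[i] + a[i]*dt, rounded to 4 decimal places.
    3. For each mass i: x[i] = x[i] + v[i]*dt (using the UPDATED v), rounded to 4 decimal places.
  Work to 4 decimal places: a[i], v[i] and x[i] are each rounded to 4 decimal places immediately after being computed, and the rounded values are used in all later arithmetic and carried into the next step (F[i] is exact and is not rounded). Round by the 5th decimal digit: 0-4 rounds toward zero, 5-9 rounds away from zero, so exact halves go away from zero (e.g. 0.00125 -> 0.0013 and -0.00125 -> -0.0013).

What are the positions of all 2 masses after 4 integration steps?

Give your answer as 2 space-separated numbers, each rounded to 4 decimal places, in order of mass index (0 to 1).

Answer: 5.3321 8.3125

Derivation:
Step 0: x=[4.0000 11.0000] v=[0.0000 -1.0000]
Step 1: x=[4.7500 10.0000] v=[1.5000 -2.0000]
Step 2: x=[5.6250 8.9375] v=[1.7500 -2.1250]
Step 3: x=[5.9219 8.2969] v=[0.5938 -1.2813]
Step 4: x=[5.3321 8.3125] v=[-1.1797 0.0312]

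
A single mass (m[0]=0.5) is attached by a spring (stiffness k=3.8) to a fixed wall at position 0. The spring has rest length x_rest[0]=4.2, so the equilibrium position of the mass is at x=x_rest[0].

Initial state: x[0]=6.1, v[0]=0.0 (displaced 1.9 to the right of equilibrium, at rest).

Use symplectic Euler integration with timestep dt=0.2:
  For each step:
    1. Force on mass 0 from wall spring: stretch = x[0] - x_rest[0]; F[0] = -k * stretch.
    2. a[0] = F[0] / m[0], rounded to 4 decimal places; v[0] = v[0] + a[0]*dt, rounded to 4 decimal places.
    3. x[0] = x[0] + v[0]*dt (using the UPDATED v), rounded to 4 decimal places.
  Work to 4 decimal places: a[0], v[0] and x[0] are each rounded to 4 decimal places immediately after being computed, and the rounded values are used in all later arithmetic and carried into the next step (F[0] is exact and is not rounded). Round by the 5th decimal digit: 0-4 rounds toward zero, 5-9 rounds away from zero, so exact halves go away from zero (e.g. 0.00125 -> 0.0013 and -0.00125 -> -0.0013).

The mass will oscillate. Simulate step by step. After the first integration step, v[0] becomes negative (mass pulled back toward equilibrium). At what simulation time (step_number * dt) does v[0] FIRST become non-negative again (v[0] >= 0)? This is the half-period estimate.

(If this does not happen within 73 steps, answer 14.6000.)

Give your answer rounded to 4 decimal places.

Answer: 1.2000

Derivation:
Step 0: x=[6.1000] v=[0.0000]
Step 1: x=[5.5224] v=[-2.8880]
Step 2: x=[4.5428] v=[-4.8980]
Step 3: x=[3.4590] v=[-5.4191]
Step 4: x=[2.6004] v=[-4.2928]
Step 5: x=[2.2281] v=[-1.8614]
Step 6: x=[2.4553] v=[1.1359]
First v>=0 after going negative at step 6, time=1.2000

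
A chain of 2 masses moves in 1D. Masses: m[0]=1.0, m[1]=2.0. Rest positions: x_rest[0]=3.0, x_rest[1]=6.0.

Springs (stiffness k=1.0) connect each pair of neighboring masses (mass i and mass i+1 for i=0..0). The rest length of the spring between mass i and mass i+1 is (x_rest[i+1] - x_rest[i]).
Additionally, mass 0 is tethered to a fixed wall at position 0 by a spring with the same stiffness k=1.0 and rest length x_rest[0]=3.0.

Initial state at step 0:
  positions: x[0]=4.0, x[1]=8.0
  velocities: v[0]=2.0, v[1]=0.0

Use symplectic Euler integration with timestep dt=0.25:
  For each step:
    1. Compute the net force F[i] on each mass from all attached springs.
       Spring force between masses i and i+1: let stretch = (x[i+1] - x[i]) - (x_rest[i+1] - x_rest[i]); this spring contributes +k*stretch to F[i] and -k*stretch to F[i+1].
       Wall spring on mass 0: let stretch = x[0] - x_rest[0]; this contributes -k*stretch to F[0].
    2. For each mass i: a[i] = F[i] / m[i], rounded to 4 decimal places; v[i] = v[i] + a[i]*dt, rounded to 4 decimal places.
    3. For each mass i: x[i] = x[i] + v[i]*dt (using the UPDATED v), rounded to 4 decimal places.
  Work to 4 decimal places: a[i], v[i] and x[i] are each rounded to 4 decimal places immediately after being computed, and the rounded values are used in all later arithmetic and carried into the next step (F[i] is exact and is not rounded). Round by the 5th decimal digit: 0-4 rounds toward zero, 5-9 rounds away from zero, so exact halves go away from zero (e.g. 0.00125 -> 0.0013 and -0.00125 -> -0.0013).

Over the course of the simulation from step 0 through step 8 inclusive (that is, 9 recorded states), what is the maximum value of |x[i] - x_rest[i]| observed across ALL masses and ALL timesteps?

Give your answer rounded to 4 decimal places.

Answer: 2.3994

Derivation:
Step 0: x=[4.0000 8.0000] v=[2.0000 0.0000]
Step 1: x=[4.5000 7.9688] v=[2.0000 -0.1250]
Step 2: x=[4.9356 7.9229] v=[1.7422 -0.1836]
Step 3: x=[5.2494 7.8774] v=[1.2551 -0.1820]
Step 4: x=[5.3994 7.8435] v=[0.5998 -0.1355]
Step 5: x=[5.3647 7.8270] v=[-0.1390 -0.0660]
Step 6: x=[5.1486 7.8273] v=[-0.8646 0.0012]
Step 7: x=[4.7781 7.8377] v=[-1.4821 0.0414]
Step 8: x=[4.3002 7.8462] v=[-1.9117 0.0340]
Max displacement = 2.3994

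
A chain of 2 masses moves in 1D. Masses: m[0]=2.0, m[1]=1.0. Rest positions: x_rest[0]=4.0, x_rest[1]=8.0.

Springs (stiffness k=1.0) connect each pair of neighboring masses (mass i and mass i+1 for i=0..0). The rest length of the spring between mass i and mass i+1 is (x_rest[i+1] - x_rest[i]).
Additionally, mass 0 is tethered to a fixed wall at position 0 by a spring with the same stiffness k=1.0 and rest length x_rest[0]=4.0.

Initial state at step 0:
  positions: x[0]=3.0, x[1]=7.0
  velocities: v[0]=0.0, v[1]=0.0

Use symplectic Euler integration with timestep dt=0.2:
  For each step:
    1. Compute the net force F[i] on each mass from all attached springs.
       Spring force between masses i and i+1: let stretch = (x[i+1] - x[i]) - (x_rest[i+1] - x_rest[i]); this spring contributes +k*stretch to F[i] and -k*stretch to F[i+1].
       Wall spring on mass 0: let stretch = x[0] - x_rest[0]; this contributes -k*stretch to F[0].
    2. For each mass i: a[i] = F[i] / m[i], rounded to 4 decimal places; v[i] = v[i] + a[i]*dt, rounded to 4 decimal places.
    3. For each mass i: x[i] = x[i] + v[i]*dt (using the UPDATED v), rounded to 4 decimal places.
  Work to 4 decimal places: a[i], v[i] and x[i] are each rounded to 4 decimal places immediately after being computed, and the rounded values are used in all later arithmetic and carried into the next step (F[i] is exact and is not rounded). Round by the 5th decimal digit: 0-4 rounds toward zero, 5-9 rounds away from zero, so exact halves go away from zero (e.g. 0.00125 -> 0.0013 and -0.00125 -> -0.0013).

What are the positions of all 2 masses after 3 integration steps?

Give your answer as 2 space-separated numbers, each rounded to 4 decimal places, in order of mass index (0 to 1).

Step 0: x=[3.0000 7.0000] v=[0.0000 0.0000]
Step 1: x=[3.0200 7.0000] v=[0.1000 0.0000]
Step 2: x=[3.0592 7.0008] v=[0.1960 0.0040]
Step 3: x=[3.1160 7.0039] v=[0.2842 0.0157]

Answer: 3.1160 7.0039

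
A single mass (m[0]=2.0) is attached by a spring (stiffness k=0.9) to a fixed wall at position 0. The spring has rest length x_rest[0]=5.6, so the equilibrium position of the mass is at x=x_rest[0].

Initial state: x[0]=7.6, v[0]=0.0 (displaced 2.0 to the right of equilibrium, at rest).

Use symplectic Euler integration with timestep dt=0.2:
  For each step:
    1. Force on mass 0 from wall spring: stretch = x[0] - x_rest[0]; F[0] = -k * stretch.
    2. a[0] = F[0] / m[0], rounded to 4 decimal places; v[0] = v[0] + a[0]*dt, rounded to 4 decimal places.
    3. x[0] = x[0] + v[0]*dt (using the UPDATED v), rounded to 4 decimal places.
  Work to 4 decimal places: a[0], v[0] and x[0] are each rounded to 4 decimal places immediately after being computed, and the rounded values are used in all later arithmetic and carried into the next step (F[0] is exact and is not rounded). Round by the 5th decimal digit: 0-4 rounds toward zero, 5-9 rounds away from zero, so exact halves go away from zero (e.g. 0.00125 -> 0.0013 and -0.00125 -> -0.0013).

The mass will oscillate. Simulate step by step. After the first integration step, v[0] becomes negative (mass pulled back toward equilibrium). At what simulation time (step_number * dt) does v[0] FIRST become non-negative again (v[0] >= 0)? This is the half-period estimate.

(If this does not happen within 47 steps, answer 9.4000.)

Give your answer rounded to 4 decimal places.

Step 0: x=[7.6000] v=[0.0000]
Step 1: x=[7.5640] v=[-0.1800]
Step 2: x=[7.4926] v=[-0.3568]
Step 3: x=[7.3872] v=[-0.5271]
Step 4: x=[7.2496] v=[-0.6879]
Step 5: x=[7.0823] v=[-0.8364]
Step 6: x=[6.8883] v=[-0.9698]
Step 7: x=[6.6712] v=[-1.0857]
Step 8: x=[6.4348] v=[-1.1821]
Step 9: x=[6.1834] v=[-1.2572]
Step 10: x=[5.9215] v=[-1.3097]
Step 11: x=[5.6538] v=[-1.3386]
Step 12: x=[5.3851] v=[-1.3434]
Step 13: x=[5.1203] v=[-1.3241]
Step 14: x=[4.8641] v=[-1.2809]
Step 15: x=[4.6212] v=[-1.2147]
Step 16: x=[4.3959] v=[-1.1266]
Step 17: x=[4.1923] v=[-1.0182]
Step 18: x=[4.0140] v=[-0.8915]
Step 19: x=[3.8642] v=[-0.7488]
Step 20: x=[3.7457] v=[-0.5926]
Step 21: x=[3.6606] v=[-0.4257]
Step 22: x=[3.6104] v=[-0.2512]
Step 23: x=[3.5960] v=[-0.0721]
Step 24: x=[3.6177] v=[0.1083]
First v>=0 after going negative at step 24, time=4.8000

Answer: 4.8000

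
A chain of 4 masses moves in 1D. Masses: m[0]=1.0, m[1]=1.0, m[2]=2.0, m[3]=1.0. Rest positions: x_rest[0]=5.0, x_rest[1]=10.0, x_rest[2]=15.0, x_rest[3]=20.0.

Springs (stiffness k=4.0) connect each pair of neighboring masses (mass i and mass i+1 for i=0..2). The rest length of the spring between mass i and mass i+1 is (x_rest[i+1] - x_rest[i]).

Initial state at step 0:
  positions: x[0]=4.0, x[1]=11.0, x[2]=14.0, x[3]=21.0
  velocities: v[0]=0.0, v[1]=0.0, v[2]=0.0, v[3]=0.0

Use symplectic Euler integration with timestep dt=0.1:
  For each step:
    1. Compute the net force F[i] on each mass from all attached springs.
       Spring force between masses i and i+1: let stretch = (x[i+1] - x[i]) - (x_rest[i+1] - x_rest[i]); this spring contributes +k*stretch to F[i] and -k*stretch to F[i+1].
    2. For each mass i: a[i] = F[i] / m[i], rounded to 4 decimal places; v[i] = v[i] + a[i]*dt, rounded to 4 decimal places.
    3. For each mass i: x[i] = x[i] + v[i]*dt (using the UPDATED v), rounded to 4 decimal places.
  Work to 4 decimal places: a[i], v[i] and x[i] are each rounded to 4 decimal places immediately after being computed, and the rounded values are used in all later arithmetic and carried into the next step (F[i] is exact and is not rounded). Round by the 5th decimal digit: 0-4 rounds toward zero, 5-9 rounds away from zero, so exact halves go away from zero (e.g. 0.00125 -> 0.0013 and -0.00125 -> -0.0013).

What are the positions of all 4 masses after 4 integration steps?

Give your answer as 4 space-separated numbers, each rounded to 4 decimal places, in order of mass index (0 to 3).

Answer: 4.6640 9.6726 14.6857 20.2920

Derivation:
Step 0: x=[4.0000 11.0000 14.0000 21.0000] v=[0.0000 0.0000 0.0000 0.0000]
Step 1: x=[4.0800 10.8400 14.0800 20.9200] v=[0.8000 -1.6000 0.8000 -0.8000]
Step 2: x=[4.2304 10.5392 14.2320 20.7664] v=[1.5040 -3.0080 1.5200 -1.5360]
Step 3: x=[4.4332 10.1338 14.4408 20.5514] v=[2.0275 -4.0544 2.0883 -2.1498]
Step 4: x=[4.6640 9.6726 14.6857 20.2920] v=[2.3077 -4.6118 2.4490 -2.5940]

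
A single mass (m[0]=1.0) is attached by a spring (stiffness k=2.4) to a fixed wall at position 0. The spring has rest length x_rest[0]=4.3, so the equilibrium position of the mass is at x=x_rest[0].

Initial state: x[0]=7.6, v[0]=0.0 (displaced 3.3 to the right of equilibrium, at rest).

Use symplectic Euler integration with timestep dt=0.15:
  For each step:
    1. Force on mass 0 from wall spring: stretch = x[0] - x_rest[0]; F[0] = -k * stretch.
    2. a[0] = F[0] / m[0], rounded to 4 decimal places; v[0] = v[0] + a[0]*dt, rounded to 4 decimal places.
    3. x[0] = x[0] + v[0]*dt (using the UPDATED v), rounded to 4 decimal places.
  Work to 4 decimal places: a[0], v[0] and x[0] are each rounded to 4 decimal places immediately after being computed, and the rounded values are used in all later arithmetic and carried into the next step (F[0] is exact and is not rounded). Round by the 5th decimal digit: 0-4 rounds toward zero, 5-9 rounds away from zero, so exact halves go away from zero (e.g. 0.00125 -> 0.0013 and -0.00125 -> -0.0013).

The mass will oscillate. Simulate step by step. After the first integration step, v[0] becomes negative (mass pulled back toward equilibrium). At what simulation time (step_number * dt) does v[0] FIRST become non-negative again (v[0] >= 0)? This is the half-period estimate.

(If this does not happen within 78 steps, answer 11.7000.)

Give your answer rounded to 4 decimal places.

Step 0: x=[7.6000] v=[0.0000]
Step 1: x=[7.4218] v=[-1.1880]
Step 2: x=[7.0750] v=[-2.3118]
Step 3: x=[6.5784] v=[-3.3108]
Step 4: x=[5.9588] v=[-4.1310]
Step 5: x=[5.2496] v=[-4.7282]
Step 6: x=[4.4891] v=[-5.0701]
Step 7: x=[3.7184] v=[-5.1382]
Step 8: x=[2.9791] v=[-4.9288]
Step 9: x=[2.3111] v=[-4.4533]
Step 10: x=[1.7505] v=[-3.7373]
Step 11: x=[1.3276] v=[-2.8195]
Step 12: x=[1.0652] v=[-1.7494]
Step 13: x=[0.9775] v=[-0.5849]
Step 14: x=[1.0692] v=[0.6112]
First v>=0 after going negative at step 14, time=2.1000

Answer: 2.1000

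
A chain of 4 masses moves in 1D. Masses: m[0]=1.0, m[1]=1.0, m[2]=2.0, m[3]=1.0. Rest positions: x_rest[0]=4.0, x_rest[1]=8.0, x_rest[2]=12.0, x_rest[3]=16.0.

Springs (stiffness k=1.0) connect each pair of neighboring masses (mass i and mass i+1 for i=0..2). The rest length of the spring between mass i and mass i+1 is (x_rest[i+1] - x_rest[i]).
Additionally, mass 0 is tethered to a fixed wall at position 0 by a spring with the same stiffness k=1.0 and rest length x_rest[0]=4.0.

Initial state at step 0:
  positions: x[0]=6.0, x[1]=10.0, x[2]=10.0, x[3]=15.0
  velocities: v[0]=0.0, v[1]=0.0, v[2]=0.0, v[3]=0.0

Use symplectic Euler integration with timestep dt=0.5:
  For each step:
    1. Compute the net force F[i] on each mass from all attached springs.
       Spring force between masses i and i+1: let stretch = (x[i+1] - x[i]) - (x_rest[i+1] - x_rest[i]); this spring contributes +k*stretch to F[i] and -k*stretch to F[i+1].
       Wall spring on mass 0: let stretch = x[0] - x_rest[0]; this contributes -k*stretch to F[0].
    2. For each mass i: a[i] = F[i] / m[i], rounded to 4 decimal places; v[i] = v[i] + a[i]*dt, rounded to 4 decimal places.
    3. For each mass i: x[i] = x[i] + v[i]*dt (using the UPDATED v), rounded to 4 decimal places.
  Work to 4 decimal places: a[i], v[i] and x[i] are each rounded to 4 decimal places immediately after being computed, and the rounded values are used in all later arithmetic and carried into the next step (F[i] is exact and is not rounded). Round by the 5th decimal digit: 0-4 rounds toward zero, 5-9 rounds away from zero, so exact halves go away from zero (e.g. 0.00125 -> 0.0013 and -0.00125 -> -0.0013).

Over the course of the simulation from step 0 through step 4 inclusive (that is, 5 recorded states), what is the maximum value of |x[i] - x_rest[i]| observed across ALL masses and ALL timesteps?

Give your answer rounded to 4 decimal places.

Step 0: x=[6.0000 10.0000 10.0000 15.0000] v=[0.0000 0.0000 0.0000 0.0000]
Step 1: x=[5.5000 9.0000 10.6250 14.7500] v=[-1.0000 -2.0000 1.2500 -0.5000]
Step 2: x=[4.5000 7.5313 11.5625 14.4688] v=[-2.0000 -2.9375 1.8750 -0.5625]
Step 3: x=[3.1328 6.3125 12.3594 14.4610] v=[-2.7344 -2.4376 1.5938 -0.0157]
Step 4: x=[1.7773 5.8105 12.6632 14.9278] v=[-2.7110 -1.0040 0.6075 0.9335]
Max displacement = 2.2227

Answer: 2.2227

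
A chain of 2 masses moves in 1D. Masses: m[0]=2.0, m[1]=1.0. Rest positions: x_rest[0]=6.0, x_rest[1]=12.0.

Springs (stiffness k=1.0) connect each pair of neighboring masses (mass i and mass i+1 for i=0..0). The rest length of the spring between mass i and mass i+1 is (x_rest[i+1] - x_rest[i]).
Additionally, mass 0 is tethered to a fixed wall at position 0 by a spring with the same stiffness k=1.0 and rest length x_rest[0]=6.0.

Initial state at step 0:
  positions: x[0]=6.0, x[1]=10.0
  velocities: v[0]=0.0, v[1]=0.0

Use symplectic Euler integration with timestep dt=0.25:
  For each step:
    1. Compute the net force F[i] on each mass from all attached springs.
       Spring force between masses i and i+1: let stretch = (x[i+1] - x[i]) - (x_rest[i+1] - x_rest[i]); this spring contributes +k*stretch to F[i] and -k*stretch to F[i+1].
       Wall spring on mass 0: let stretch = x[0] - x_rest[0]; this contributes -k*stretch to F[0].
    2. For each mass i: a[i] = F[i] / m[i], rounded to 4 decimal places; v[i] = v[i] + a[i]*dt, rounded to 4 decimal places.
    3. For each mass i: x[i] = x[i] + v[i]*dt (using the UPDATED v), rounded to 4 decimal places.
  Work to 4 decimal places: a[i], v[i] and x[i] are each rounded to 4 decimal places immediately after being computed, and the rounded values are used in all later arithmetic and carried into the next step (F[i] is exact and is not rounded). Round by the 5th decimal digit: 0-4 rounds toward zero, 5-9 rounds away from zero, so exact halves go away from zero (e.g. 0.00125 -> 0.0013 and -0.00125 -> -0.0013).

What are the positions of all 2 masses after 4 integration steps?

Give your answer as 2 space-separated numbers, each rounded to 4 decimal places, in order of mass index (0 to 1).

Step 0: x=[6.0000 10.0000] v=[0.0000 0.0000]
Step 1: x=[5.9375 10.1250] v=[-0.2500 0.5000]
Step 2: x=[5.8203 10.3633] v=[-0.4688 0.9531]
Step 3: x=[5.6632 10.6927] v=[-0.6285 1.3174]
Step 4: x=[5.4863 11.0827] v=[-0.7077 1.5600]

Answer: 5.4863 11.0827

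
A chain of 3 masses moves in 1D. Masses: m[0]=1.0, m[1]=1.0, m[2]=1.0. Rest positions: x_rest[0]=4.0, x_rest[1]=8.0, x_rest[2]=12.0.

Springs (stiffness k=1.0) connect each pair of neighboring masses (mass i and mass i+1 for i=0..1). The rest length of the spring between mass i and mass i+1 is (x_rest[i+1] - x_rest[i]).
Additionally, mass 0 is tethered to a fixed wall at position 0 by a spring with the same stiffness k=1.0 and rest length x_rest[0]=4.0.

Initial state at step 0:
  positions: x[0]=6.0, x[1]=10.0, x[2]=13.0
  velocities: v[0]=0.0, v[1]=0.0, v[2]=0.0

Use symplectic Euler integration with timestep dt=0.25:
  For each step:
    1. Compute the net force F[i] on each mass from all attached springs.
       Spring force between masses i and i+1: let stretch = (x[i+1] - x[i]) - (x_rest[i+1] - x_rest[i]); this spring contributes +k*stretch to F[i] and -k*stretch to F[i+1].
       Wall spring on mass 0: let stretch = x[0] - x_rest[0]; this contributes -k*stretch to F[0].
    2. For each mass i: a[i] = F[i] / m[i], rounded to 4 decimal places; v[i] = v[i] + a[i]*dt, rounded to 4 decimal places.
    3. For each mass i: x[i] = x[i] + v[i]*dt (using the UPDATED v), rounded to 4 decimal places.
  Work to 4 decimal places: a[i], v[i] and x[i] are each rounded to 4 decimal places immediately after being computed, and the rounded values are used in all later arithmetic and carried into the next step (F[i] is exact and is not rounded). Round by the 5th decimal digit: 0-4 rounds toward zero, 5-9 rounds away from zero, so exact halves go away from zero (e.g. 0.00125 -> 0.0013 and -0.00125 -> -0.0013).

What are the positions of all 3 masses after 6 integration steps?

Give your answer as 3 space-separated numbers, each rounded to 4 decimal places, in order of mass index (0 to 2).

Step 0: x=[6.0000 10.0000 13.0000] v=[0.0000 0.0000 0.0000]
Step 1: x=[5.8750 9.9375 13.0625] v=[-0.5000 -0.2500 0.2500]
Step 2: x=[5.6367 9.8164 13.1797] v=[-0.9531 -0.4844 0.4688]
Step 3: x=[5.3074 9.6443 13.3367] v=[-1.3174 -0.6885 0.6280]
Step 4: x=[4.9174 9.4319 13.5129] v=[-1.5600 -0.8496 0.7049]
Step 5: x=[4.5022 9.1924 13.6841] v=[-1.6607 -0.9580 0.6847]
Step 6: x=[4.0988 8.9405 13.8246] v=[-1.6137 -1.0076 0.5618]

Answer: 4.0988 8.9405 13.8246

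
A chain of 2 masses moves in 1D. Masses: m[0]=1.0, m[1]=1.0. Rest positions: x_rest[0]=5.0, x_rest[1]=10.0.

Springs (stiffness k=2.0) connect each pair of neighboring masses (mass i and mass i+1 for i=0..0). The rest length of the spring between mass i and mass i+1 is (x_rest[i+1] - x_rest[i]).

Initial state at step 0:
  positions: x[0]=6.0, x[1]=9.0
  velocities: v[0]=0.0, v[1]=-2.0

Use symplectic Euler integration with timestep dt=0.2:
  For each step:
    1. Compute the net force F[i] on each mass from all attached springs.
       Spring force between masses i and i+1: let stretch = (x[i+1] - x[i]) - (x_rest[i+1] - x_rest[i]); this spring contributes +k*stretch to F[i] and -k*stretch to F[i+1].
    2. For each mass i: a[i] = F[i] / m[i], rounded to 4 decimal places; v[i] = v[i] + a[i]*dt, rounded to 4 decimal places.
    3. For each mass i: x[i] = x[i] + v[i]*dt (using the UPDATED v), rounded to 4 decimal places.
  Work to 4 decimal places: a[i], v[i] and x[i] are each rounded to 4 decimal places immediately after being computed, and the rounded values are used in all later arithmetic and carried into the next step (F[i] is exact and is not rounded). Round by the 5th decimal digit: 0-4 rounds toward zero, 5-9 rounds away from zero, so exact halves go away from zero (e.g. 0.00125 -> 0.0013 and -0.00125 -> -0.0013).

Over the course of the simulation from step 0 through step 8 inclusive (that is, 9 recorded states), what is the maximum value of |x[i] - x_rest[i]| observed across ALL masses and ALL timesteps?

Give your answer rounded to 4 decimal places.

Step 0: x=[6.0000 9.0000] v=[0.0000 -2.0000]
Step 1: x=[5.8400 8.7600] v=[-0.8000 -1.2000]
Step 2: x=[5.5136 8.6864] v=[-1.6320 -0.3680]
Step 3: x=[5.0410 8.7590] v=[-2.3629 0.3629]
Step 4: x=[4.4659 8.9341] v=[-2.8757 0.8757]
Step 5: x=[3.8482 9.1518] v=[-3.0884 1.0884]
Step 6: x=[3.2548 9.3452] v=[-2.9670 0.9670]
Step 7: x=[2.7486 9.4514] v=[-2.5308 0.5308]
Step 8: x=[2.3787 9.4213] v=[-1.8497 -0.1503]
Max displacement = 2.6213

Answer: 2.6213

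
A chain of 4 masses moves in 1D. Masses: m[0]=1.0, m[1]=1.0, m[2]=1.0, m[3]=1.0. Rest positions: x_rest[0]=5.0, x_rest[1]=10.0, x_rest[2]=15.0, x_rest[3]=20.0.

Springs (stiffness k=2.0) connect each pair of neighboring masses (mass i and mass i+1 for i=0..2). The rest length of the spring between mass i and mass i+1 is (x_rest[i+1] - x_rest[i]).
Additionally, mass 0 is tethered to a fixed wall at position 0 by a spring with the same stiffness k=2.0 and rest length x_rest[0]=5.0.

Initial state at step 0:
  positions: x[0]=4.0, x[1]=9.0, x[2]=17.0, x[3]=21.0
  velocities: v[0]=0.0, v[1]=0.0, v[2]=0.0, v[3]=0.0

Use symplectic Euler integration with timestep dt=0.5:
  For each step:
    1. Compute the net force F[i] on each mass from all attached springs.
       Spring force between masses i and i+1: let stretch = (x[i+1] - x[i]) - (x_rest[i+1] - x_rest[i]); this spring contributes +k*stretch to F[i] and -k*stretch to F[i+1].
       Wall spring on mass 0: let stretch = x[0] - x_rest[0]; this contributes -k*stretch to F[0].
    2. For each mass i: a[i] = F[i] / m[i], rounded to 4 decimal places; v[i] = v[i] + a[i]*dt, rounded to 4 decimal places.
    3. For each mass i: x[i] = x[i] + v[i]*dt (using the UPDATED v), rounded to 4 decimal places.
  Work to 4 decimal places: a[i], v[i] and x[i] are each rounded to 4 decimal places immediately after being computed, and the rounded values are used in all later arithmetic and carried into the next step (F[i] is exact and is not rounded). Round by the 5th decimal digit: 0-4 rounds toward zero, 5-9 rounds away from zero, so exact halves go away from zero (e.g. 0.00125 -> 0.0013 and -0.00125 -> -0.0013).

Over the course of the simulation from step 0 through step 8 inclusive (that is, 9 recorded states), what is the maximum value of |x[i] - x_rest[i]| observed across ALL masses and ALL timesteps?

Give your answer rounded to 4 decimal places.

Step 0: x=[4.0000 9.0000 17.0000 21.0000] v=[0.0000 0.0000 0.0000 0.0000]
Step 1: x=[4.5000 10.5000 15.0000 21.5000] v=[1.0000 3.0000 -4.0000 1.0000]
Step 2: x=[5.7500 11.2500 14.0000 21.2500] v=[2.5000 1.5000 -2.0000 -0.5000]
Step 3: x=[6.8750 10.6250 15.2500 19.8750] v=[2.2500 -1.2500 2.5000 -2.7500]
Step 4: x=[6.4375 10.4375 16.5000 18.6875] v=[-0.8750 -0.3750 2.5000 -2.3750]
Step 5: x=[4.7813 11.2813 15.8125 18.9063] v=[-3.3125 1.6875 -1.3750 0.4375]
Step 6: x=[3.9844 11.1407 14.4063 20.0782] v=[-1.5938 -0.2813 -2.8124 2.3437]
Step 7: x=[4.7735 9.0547 14.2033 20.9141] v=[1.5781 -4.1720 -0.4061 1.6718]
Step 8: x=[5.3164 7.4024 14.7814 20.8946] v=[1.0858 -3.3046 1.1561 -0.0390]
Max displacement = 2.5976

Answer: 2.5976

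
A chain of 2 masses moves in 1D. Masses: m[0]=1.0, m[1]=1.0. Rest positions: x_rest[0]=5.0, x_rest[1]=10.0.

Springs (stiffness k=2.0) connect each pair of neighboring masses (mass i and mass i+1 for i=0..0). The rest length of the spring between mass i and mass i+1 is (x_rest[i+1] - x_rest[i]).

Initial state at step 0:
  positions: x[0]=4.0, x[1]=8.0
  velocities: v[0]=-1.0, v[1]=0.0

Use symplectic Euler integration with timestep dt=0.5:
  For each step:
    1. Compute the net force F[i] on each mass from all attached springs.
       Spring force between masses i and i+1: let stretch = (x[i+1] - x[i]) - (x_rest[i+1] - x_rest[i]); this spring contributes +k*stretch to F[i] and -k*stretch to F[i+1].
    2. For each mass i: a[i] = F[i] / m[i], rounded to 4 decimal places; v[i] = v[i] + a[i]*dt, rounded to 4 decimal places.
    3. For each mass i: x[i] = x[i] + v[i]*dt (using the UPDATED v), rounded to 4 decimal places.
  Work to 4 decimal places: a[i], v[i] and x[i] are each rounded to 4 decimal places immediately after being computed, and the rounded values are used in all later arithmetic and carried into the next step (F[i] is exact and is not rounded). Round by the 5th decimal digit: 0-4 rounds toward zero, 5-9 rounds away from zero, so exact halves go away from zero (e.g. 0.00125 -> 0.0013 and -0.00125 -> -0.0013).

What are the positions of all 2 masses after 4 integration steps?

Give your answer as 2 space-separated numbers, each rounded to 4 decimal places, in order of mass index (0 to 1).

Step 0: x=[4.0000 8.0000] v=[-1.0000 0.0000]
Step 1: x=[3.0000 8.5000] v=[-2.0000 1.0000]
Step 2: x=[2.2500 8.7500] v=[-1.5000 0.5000]
Step 3: x=[2.2500 8.2500] v=[0.0000 -1.0000]
Step 4: x=[2.7500 7.2500] v=[1.0000 -2.0000]

Answer: 2.7500 7.2500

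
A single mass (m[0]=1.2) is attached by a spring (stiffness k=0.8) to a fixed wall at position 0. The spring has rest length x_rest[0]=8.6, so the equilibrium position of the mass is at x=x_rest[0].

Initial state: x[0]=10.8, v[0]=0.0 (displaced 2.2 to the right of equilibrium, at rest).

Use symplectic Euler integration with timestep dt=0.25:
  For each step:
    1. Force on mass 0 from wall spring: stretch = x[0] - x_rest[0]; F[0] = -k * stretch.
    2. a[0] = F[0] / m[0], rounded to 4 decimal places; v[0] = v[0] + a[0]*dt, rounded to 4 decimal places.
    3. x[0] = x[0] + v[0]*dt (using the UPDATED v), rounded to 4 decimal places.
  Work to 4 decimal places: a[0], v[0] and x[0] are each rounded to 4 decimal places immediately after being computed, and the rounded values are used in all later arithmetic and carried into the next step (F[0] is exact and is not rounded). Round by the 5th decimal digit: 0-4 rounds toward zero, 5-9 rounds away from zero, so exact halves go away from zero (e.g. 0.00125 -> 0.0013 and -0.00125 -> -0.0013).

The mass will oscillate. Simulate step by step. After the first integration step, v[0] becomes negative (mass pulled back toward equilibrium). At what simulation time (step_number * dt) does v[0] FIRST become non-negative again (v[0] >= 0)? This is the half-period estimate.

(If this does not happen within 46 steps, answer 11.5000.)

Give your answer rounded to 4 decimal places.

Step 0: x=[10.8000] v=[0.0000]
Step 1: x=[10.7083] v=[-0.3667]
Step 2: x=[10.5288] v=[-0.7181]
Step 3: x=[10.2689] v=[-1.0396]
Step 4: x=[9.9395] v=[-1.3178]
Step 5: x=[9.5542] v=[-1.5411]
Step 6: x=[9.1292] v=[-1.7001]
Step 7: x=[8.6821] v=[-1.7883]
Step 8: x=[8.2316] v=[-1.8020]
Step 9: x=[7.7965] v=[-1.7406]
Step 10: x=[7.3948] v=[-1.6067]
Step 11: x=[7.0434] v=[-1.4058]
Step 12: x=[6.7568] v=[-1.1464]
Step 13: x=[6.5470] v=[-0.8392]
Step 14: x=[6.4228] v=[-0.4970]
Step 15: x=[6.3893] v=[-0.1341]
Step 16: x=[6.4479] v=[0.2344]
First v>=0 after going negative at step 16, time=4.0000

Answer: 4.0000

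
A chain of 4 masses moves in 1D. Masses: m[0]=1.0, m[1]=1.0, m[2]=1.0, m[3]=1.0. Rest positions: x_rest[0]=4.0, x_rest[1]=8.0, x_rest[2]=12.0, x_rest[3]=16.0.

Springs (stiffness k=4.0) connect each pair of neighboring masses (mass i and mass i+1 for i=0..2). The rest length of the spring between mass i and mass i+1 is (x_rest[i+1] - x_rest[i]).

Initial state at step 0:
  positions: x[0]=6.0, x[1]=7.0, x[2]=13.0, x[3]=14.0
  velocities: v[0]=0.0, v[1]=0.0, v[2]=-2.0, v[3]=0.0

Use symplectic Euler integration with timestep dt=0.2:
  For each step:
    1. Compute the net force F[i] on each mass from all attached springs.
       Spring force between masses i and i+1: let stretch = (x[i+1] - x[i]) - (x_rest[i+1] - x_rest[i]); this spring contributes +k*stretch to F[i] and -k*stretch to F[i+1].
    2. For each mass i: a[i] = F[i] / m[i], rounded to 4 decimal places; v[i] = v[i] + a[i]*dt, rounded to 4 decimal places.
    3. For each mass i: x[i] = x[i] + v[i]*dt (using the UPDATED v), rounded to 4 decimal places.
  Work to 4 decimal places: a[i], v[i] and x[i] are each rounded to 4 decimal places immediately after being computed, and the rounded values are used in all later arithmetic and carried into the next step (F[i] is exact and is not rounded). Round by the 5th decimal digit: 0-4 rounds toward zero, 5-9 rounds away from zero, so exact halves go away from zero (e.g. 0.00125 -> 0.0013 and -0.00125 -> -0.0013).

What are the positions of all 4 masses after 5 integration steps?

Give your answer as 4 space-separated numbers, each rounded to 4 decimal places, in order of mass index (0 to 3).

Step 0: x=[6.0000 7.0000 13.0000 14.0000] v=[0.0000 0.0000 -2.0000 0.0000]
Step 1: x=[5.5200 7.8000 11.8000 14.4800] v=[-2.4000 4.0000 -6.0000 2.4000]
Step 2: x=[4.7648 8.8752 10.3888 15.1712] v=[-3.7760 5.3760 -7.0560 3.4560]
Step 3: x=[4.0273 9.5349 9.5006 15.7372] v=[-3.6877 3.2986 -4.4410 2.8301]
Step 4: x=[3.5310 9.3079 9.6157 15.9454] v=[-2.4816 -1.1349 0.5757 1.0408]
Step 5: x=[3.3190 8.2059 10.6943 15.7808] v=[-1.0601 -5.5102 5.3932 -0.8230]

Answer: 3.3190 8.2059 10.6943 15.7808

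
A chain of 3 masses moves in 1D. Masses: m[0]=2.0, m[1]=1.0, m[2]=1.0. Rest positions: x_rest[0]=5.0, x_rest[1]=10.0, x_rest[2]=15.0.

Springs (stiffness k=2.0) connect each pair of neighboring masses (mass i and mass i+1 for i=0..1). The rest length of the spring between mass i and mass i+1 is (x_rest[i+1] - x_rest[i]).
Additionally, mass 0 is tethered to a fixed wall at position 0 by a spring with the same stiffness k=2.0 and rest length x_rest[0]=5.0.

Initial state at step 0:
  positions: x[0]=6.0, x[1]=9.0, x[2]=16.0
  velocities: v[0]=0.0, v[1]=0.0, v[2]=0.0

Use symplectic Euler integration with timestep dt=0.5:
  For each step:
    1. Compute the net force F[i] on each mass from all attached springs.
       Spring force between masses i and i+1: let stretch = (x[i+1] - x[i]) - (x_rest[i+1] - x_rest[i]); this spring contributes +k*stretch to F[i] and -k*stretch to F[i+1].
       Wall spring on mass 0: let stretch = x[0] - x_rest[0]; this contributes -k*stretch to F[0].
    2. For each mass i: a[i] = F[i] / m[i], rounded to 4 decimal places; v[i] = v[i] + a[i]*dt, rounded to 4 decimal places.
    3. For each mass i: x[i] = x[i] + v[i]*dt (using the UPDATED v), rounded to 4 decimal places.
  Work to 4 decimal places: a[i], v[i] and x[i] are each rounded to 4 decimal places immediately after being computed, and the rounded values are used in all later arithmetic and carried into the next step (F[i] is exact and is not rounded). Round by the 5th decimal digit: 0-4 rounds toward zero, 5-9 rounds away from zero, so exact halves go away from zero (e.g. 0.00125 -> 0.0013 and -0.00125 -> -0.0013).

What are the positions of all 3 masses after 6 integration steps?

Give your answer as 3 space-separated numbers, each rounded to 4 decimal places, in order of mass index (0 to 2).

Answer: 4.6973 10.5607 14.4103

Derivation:
Step 0: x=[6.0000 9.0000 16.0000] v=[0.0000 0.0000 0.0000]
Step 1: x=[5.2500 11.0000 15.0000] v=[-1.5000 4.0000 -2.0000]
Step 2: x=[4.6250 12.1250 14.5000] v=[-1.2500 2.2500 -1.0000]
Step 3: x=[4.7188 10.6875 15.3125] v=[0.1875 -2.8750 1.6250]
Step 4: x=[5.1251 8.5782 16.3125] v=[0.8125 -4.2187 2.0000]
Step 5: x=[5.1134 8.6095 15.9454] v=[-0.0235 0.0625 -0.7343]
Step 6: x=[4.6973 10.5607 14.4103] v=[-0.8322 3.9023 -3.0702]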